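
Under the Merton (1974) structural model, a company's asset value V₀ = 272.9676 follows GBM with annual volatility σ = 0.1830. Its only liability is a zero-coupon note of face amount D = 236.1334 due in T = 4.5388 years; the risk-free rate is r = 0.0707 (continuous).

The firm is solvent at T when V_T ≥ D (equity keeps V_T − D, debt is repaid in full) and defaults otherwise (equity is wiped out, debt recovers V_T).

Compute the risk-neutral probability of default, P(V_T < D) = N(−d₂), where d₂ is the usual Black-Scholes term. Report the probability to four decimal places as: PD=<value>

PD=0.1587

d₁ = [ln(V₀/D) + (r + σ²/2)T] / (σ√T)
   = [ln(272.9676/236.1334) + (0.0707 + 0.5·0.1830²)·4.5388] / (0.1830·√4.5388)
   = [0.144956 + 0.396893] / 0.389872 = 1.389815
d₂ = d₁ − σ√T = 1.389815 − 0.389872 = 0.999943
risk-neutral PD = N(−d₂) = N(-0.999943) = 0.158669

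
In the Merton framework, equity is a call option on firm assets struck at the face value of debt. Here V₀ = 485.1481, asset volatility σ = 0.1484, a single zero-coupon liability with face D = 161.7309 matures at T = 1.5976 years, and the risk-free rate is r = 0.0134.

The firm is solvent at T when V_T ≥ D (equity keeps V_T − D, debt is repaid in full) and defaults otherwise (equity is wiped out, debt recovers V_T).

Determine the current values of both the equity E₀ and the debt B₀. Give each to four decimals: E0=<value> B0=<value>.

d₁ = [ln(V₀/D) + (r + σ²/2)T] / (σ√T)
   = [ln(485.1481/161.7309) + (0.0134 + 0.5·0.1484²)·1.5976] / (0.1484·√1.5976)
   = [1.098520 + 0.038999] / 0.187572 = 6.064445
d₂ = d₁ − σ√T = 6.064445 − 0.187572 = 5.876873
N(d₁) = 1.000000,  N(d₂) = 1.000000,  e^(−rT) = 0.978820
E₀ = V₀·N(d₁) − D·e^(−rT)·N(d₂)
   = 485.1481·1.000000 − 161.7309·0.978820·1.000000 = 326.842712
B₀ = V₀ − E₀ = 485.1481 − 326.842712 = 158.305388

E0=326.8427 B0=158.3054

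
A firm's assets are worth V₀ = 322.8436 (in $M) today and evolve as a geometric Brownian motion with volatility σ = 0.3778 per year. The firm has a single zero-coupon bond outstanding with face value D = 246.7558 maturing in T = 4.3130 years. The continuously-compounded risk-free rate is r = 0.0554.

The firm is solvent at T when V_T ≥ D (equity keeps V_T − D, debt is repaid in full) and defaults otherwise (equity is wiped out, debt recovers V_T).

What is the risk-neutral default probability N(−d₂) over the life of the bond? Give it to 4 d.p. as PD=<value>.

PD=0.3994

d₁ = [ln(V₀/D) + (r + σ²/2)T] / (σ√T)
   = [ln(322.8436/246.7558) + (0.0554 + 0.5·0.3778²)·4.3130] / (0.3778·√4.3130)
   = [0.268769 + 0.546744] / 0.784606 = 1.039391
d₂ = d₁ − σ√T = 1.039391 − 0.784606 = 0.254785
risk-neutral PD = N(−d₂) = N(-0.254785) = 0.399445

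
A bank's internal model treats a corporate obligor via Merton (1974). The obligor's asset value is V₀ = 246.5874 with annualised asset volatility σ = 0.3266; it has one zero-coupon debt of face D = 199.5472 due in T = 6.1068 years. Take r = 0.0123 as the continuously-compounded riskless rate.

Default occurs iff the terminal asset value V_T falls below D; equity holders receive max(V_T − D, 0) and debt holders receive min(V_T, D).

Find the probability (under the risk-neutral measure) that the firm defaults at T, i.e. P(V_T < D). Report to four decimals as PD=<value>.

PD=0.5192

d₁ = [ln(V₀/D) + (r + σ²/2)T] / (σ√T)
   = [ln(246.5874/199.5472) + (0.0123 + 0.5·0.3266²)·6.1068] / (0.3266·√6.1068)
   = [0.211666 + 0.400812] / 0.807092 = 0.758870
d₂ = d₁ − σ√T = 0.758870 − 0.807092 = -0.048222
risk-neutral PD = N(−d₂) = N(0.048222) = 0.519230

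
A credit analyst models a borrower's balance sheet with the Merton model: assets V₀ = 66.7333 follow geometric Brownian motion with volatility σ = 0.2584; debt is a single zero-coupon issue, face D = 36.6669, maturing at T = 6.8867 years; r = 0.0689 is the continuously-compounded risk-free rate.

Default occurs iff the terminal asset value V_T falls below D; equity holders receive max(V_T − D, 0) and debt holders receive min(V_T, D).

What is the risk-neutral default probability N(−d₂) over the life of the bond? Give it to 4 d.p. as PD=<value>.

d₁ = [ln(V₀/D) + (r + σ²/2)T] / (σ√T)
   = [ln(66.7333/36.6669) + (0.0689 + 0.5·0.2584²)·6.8867] / (0.2584·√6.8867)
   = [0.598830 + 0.704408] / 0.678107 = 1.921877
d₂ = d₁ − σ√T = 1.921877 − 0.678107 = 1.243770
risk-neutral PD = N(−d₂) = N(-1.243770) = 0.106792

PD=0.1068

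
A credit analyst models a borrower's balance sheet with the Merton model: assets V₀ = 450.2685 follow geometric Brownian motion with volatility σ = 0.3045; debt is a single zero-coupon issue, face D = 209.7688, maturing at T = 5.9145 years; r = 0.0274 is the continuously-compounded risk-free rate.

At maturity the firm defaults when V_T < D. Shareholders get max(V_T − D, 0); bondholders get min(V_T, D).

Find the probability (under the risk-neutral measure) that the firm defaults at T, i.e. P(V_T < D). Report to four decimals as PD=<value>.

PD=0.1894

d₁ = [ln(V₀/D) + (r + σ²/2)T] / (σ√T)
   = [ln(450.2685/209.7688) + (0.0274 + 0.5·0.3045²)·5.9145] / (0.3045·√5.9145)
   = [0.763838 + 0.436254] / 0.740536 = 1.620572
d₂ = d₁ − σ√T = 1.620572 − 0.740536 = 0.880036
risk-neutral PD = N(−d₂) = N(-0.880036) = 0.189420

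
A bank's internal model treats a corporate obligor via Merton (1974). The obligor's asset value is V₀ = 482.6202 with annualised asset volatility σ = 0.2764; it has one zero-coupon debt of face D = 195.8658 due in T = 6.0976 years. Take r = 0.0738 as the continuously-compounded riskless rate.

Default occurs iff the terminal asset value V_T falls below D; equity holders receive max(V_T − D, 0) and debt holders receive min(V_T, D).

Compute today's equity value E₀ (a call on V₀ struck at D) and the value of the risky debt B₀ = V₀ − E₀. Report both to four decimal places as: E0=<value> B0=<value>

d₁ = [ln(V₀/D) + (r + σ²/2)T] / (σ√T)
   = [ln(482.6202/195.8658) + (0.0738 + 0.5·0.2764²)·6.0976] / (0.2764·√6.0976)
   = [0.901800 + 0.682922] / 0.682523 = 2.321858
d₂ = d₁ − σ√T = 2.321858 − 0.682523 = 1.639335
N(d₁) = 0.989880,  N(d₂) = 0.949428,  e^(−rT) = 0.637626
E₀ = V₀·N(d₁) − D·e^(−rT)·N(d₂)
   = 482.6202·0.989880 − 195.8658·0.637626·0.949428 = 359.162624
B₀ = V₀ − E₀ = 482.6202 − 359.162624 = 123.457576

E0=359.1626 B0=123.4576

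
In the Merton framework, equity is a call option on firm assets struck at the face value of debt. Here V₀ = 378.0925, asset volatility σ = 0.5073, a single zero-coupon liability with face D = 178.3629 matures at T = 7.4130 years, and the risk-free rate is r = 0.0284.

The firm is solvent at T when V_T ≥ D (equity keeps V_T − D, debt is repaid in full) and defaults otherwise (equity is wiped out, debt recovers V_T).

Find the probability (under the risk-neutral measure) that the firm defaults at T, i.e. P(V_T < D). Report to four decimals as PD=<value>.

d₁ = [ln(V₀/D) + (r + σ²/2)T] / (σ√T)
   = [ln(378.0925/178.3629) + (0.0284 + 0.5·0.5073²)·7.4130] / (0.5073·√7.4130)
   = [0.751319 + 1.164409] / 1.381217 = 1.386986
d₂ = d₁ − σ√T = 1.386986 − 1.381217 = 0.005769
risk-neutral PD = N(−d₂) = N(-0.005769) = 0.497699

PD=0.4977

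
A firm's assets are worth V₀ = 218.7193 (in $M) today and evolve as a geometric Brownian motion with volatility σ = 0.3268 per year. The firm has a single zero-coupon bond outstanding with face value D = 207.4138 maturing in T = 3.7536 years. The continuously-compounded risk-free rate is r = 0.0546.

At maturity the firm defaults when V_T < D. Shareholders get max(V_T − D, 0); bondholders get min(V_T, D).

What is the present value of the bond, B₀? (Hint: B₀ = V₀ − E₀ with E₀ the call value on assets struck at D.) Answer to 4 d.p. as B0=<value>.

B0=141.9020

d₁ = [ln(V₀/D) + (r + σ²/2)T] / (σ√T)
   = [ln(218.7193/207.4138) + (0.0546 + 0.5·0.3268²)·3.7536] / (0.3268·√3.7536)
   = [0.053073 + 0.405385] / 0.633149 = 0.724093
d₂ = d₁ − σ√T = 0.724093 − 0.633149 = 0.090944
N(d₁) = 0.765496,  N(d₂) = 0.536231,  e^(−rT) = 0.814691
E₀ = V₀·N(d₁) − D·e^(−rT)·N(d₂)
   = 218.7193·0.765496 − 207.4138·0.814691·0.536231 = 76.817304
B₀ = V₀ − E₀ = 218.7193 − 76.817304 = 141.901996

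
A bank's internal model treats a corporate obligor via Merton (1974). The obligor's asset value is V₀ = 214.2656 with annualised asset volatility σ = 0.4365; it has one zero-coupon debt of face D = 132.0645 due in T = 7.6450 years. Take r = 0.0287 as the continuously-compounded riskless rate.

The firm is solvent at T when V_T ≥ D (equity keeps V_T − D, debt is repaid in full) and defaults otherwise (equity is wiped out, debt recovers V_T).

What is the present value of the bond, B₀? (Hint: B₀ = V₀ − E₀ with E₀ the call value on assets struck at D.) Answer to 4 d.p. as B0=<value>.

B0=77.3819

d₁ = [ln(V₀/D) + (r + σ²/2)T] / (σ√T)
   = [ln(214.2656/132.0645) + (0.0287 + 0.5·0.4365²)·7.6450] / (0.4365·√7.6450)
   = [0.483926 + 0.947721] / 1.206905 = 1.186214
d₂ = d₁ − σ√T = 1.186214 − 1.206905 = -0.020691
N(d₁) = 0.882231,  N(d₂) = 0.491746,  e^(−rT) = 0.802991
E₀ = V₀·N(d₁) − D·e^(−rT)·N(d₂)
   = 214.2656·0.882231 − 132.0645·0.802991·0.491746 = 136.883749
B₀ = V₀ − E₀ = 214.2656 − 136.883749 = 77.381851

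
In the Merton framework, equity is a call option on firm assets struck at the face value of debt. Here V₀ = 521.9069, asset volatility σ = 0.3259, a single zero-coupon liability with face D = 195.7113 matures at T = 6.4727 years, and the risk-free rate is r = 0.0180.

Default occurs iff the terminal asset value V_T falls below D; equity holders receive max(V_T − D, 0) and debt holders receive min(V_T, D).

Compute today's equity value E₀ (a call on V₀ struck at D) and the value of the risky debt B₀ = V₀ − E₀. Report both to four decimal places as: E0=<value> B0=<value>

E0=357.9181 B0=163.9888

d₁ = [ln(V₀/D) + (r + σ²/2)T] / (σ√T)
   = [ln(521.9069/195.7113) + (0.0180 + 0.5·0.3259²)·6.4727] / (0.3259·√6.4727)
   = [0.980849 + 0.460244] / 0.829139 = 1.738060
d₂ = d₁ − σ√T = 1.738060 − 0.829139 = 0.908922
N(d₁) = 0.958900,  N(d₂) = 0.818304,  e^(−rT) = 0.890022
E₀ = V₀·N(d₁) − D·e^(−rT)·N(d₂)
   = 521.9069·0.958900 − 195.7113·0.890022·0.818304 = 357.918140
B₀ = V₀ − E₀ = 521.9069 − 357.918140 = 163.988760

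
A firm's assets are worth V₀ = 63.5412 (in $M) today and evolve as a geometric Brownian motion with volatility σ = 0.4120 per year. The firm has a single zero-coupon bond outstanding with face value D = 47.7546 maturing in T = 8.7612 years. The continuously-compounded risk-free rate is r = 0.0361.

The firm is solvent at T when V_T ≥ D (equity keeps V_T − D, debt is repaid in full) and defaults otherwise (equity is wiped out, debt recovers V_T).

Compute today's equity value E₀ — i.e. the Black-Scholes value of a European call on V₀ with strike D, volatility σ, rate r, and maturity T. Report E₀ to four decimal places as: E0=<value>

E0=39.1731

d₁ = [ln(V₀/D) + (r + σ²/2)T] / (σ√T)
   = [ln(63.5412/47.7546) + (0.0361 + 0.5·0.4120²)·8.7612] / (0.4120·√8.7612)
   = [0.285613 + 1.059860] / 1.219492 = 1.103306
d₂ = d₁ − σ√T = 1.103306 − 1.219492 = -0.116186
N(d₁) = 0.865053,  N(d₂) = 0.453752,  e^(−rT) = 0.728856
E₀ = V₀·N(d₁) − D·e^(−rT)·N(d₂)
   = 63.5412·0.865053 − 47.7546·0.728856·0.453752 = 39.173087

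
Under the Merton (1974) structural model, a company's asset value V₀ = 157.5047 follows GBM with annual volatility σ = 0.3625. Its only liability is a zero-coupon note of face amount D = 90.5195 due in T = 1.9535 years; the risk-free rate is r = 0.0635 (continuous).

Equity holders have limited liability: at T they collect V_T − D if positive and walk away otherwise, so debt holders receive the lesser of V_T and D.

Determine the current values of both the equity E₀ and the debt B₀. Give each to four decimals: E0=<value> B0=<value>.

d₁ = [ln(V₀/D) + (r + σ²/2)T] / (σ√T)
   = [ln(157.5047/90.5195) + (0.0635 + 0.5·0.3625²)·1.9535] / (0.3625·√1.9535)
   = [0.553890 + 0.252398] / 0.506658 = 1.591386
d₂ = d₁ − σ√T = 1.591386 − 0.506658 = 1.084729
N(d₁) = 0.944239,  N(d₂) = 0.860979,  e^(−rT) = 0.883338
E₀ = V₀·N(d₁) − D·e^(−rT)·N(d₂)
   = 157.5047·0.944239 − 90.5195·0.883338·0.860979 = 79.878726
B₀ = V₀ − E₀ = 157.5047 − 79.878726 = 77.625974

E0=79.8787 B0=77.6260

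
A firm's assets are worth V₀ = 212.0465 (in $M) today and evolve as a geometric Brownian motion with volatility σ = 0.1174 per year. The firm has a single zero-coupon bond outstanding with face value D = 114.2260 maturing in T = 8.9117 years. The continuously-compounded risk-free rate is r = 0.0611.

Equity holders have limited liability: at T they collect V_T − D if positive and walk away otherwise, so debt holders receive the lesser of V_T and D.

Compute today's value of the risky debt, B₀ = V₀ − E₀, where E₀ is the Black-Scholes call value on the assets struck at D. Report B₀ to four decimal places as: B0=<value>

B0=66.2610

d₁ = [ln(V₀/D) + (r + σ²/2)T] / (σ√T)
   = [ln(212.0465/114.2260) + (0.0611 + 0.5·0.1174²)·8.9117] / (0.1174·√8.9117)
   = [0.618627 + 0.605919] / 0.350468 = 3.494029
d₂ = d₁ − σ√T = 3.494029 − 0.350468 = 3.143561
N(d₁) = 0.999762,  N(d₂) = 0.999165,  e^(−rT) = 0.580129
E₀ = V₀·N(d₁) − D·e^(−rT)·N(d₂)
   = 212.0465·0.999762 − 114.2260·0.580129·0.999165 = 145.785546
B₀ = V₀ − E₀ = 212.0465 − 145.785546 = 66.260954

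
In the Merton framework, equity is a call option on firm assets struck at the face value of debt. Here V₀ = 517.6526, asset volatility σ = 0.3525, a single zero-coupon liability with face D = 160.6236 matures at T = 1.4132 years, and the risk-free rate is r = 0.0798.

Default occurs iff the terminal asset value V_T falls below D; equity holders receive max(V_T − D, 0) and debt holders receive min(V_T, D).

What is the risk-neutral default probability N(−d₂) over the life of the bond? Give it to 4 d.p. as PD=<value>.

PD=0.0022

d₁ = [ln(V₀/D) + (r + σ²/2)T] / (σ√T)
   = [ln(517.6526/160.6236) + (0.0798 + 0.5·0.3525²)·1.4132] / (0.3525·√1.4132)
   = [1.170241 + 0.200573] / 0.419045 = 3.271278
d₂ = d₁ − σ√T = 3.271278 − 0.419045 = 2.852232
risk-neutral PD = N(−d₂) = N(-2.852232) = 0.002171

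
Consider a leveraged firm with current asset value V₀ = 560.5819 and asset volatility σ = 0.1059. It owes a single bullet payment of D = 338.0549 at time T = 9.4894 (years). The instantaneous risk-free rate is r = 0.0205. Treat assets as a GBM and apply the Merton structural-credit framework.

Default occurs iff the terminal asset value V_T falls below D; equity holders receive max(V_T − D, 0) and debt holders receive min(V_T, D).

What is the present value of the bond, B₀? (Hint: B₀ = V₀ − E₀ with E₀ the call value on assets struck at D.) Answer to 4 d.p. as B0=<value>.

d₁ = [ln(V₀/D) + (r + σ²/2)T] / (σ√T)
   = [ln(560.5819/338.0549) + (0.0205 + 0.5·0.1059²)·9.4894] / (0.1059·√9.4894)
   = [0.505767 + 0.247744] / 0.326224 = 2.309798
d₂ = d₁ − σ√T = 2.309798 − 0.326224 = 1.983575
N(d₁) = 0.989550,  N(d₂) = 0.976348,  e^(−rT) = 0.823219
E₀ = V₀·N(d₁) − D·e^(−rT)·N(d₂)
   = 560.5819·0.989550 − 338.0549·0.823219·0.976348 = 283.012796
B₀ = V₀ − E₀ = 560.5819 − 283.012796 = 277.569104

B0=277.5691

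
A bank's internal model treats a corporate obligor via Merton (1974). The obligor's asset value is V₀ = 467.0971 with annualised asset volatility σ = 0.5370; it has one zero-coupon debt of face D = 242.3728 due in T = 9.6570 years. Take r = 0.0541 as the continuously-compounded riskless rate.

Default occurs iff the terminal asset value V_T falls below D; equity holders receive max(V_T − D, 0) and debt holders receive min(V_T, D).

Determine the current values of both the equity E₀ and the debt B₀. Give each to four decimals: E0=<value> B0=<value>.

d₁ = [ln(V₀/D) + (r + σ²/2)T] / (σ√T)
   = [ln(467.0971/242.3728) + (0.0541 + 0.5·0.5370²)·9.6570] / (0.5370·√9.6570)
   = [0.656060 + 1.914833] / 1.668766 = 1.540596
d₂ = d₁ − σ√T = 1.540596 − 1.668766 = -0.128170
N(d₁) = 0.938292,  N(d₂) = 0.449007,  e^(−rT) = 0.593069
E₀ = V₀·N(d₁) − D·e^(−rT)·N(d₂)
   = 467.0971·0.938292 − 242.3728·0.593069·0.449007 = 373.731609
B₀ = V₀ − E₀ = 467.0971 − 373.731609 = 93.365491

E0=373.7316 B0=93.3655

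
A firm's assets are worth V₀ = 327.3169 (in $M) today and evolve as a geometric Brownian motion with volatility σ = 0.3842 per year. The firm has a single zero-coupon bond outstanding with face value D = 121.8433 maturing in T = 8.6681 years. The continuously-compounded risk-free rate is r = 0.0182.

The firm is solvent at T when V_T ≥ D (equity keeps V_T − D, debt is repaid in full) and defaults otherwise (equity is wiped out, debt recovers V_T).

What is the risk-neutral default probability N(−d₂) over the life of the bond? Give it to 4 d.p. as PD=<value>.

d₁ = [ln(V₀/D) + (r + σ²/2)T] / (σ√T)
   = [ln(327.3169/121.8433) + (0.0182 + 0.5·0.3842²)·8.6681] / (0.3842·√8.6681)
   = [0.988193 + 0.797507] / 1.131148 = 1.578662
d₂ = d₁ − σ√T = 1.578662 − 1.131148 = 0.447514
risk-neutral PD = N(−d₂) = N(-0.447514) = 0.327252

PD=0.3273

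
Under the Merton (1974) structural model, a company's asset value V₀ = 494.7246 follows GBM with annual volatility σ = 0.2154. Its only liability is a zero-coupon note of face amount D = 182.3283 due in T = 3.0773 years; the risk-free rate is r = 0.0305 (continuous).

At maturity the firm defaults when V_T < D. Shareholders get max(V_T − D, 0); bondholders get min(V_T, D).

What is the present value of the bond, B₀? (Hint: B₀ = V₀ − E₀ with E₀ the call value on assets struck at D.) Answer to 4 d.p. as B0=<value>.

d₁ = [ln(V₀/D) + (r + σ²/2)T] / (σ√T)
   = [ln(494.7246/182.3283) + (0.0305 + 0.5·0.2154²)·3.0773] / (0.2154·√3.0773)
   = [0.998192 + 0.165247] / 0.377860 = 3.079023
d₂ = d₁ − σ√T = 3.079023 − 0.377860 = 2.701164
N(d₁) = 0.998962,  N(d₂) = 0.996545,  e^(−rT) = 0.910412
E₀ = V₀·N(d₁) − D·e^(−rT)·N(d₂)
   = 494.7246·0.998962 − 182.3283·0.910412·0.996545 = 328.790428
B₀ = V₀ − E₀ = 494.7246 − 328.790428 = 165.934172

B0=165.9342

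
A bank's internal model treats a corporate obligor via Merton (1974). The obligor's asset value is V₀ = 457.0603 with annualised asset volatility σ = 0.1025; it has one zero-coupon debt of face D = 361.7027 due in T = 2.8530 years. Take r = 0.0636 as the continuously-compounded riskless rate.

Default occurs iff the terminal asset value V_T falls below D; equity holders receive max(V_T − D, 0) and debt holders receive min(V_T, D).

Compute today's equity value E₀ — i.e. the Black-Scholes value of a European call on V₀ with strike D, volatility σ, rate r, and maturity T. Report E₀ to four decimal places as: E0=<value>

d₁ = [ln(V₀/D) + (r + σ²/2)T] / (σ√T)
   = [ln(457.0603/361.7027) + (0.0636 + 0.5·0.1025²)·2.8530] / (0.1025·√2.8530)
   = [0.233993 + 0.196438] / 0.173131 = 2.486157
d₂ = d₁ − σ√T = 2.486157 − 0.173131 = 2.313026
N(d₁) = 0.993543,  N(d₂) = 0.989639,  e^(−rT) = 0.834059
E₀ = V₀·N(d₁) − D·e^(−rT)·N(d₂)
   = 457.0603·0.993543 − 361.7027·0.834059·0.989639 = 155.553377

E0=155.5534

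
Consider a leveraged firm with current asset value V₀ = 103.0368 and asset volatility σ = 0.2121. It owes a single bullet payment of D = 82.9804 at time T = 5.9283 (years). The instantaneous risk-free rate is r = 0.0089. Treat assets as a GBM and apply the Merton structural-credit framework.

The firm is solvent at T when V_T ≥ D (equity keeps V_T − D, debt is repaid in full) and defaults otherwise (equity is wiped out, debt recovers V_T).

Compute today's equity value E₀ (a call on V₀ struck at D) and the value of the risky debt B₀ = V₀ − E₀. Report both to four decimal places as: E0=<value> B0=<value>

E0=33.0661 B0=69.9707

d₁ = [ln(V₀/D) + (r + σ²/2)T] / (σ√T)
   = [ln(103.0368/82.9804) + (0.0089 + 0.5·0.2121²)·5.9283] / (0.2121·√5.9283)
   = [0.216482 + 0.186108] / 0.516423 = 0.779574
d₂ = d₁ − σ√T = 0.779574 − 0.516423 = 0.263151
N(d₁) = 0.782179,  N(d₂) = 0.603783,  e^(−rT) = 0.948606
E₀ = V₀·N(d₁) − D·e^(−rT)·N(d₂)
   = 103.0368·0.782179 − 82.9804·0.948606·0.603783 = 33.066054
B₀ = V₀ − E₀ = 103.0368 − 33.066054 = 69.970746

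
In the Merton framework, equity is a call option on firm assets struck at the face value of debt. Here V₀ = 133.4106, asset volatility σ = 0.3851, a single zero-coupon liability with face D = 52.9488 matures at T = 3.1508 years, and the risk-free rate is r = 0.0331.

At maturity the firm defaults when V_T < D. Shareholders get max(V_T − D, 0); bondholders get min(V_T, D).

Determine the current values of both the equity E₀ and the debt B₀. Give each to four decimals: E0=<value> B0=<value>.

d₁ = [ln(V₀/D) + (r + σ²/2)T] / (σ√T)
   = [ln(133.4106/52.9488) + (0.0331 + 0.5·0.3851²)·3.1508] / (0.3851·√3.1508)
   = [0.924106 + 0.337926] / 0.683571 = 1.846234
d₂ = d₁ − σ√T = 1.846234 − 0.683571 = 1.162662
N(d₁) = 0.967571,  N(d₂) = 0.877517,  e^(−rT) = 0.900963
E₀ = V₀·N(d₁) − D·e^(−rT)·N(d₂)
   = 133.4106·0.967571 − 52.9488·0.900963·0.877517 = 87.222370
B₀ = V₀ − E₀ = 133.4106 − 87.222370 = 46.188230

E0=87.2224 B0=46.1882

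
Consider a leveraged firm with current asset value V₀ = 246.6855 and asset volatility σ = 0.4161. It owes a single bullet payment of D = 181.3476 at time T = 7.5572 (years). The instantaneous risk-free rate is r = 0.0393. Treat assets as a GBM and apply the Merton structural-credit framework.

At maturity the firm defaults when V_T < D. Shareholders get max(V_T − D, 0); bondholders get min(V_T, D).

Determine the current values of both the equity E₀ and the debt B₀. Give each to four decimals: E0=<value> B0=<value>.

E0=148.2017 B0=98.4838

d₁ = [ln(V₀/D) + (r + σ²/2)T] / (σ√T)
   = [ln(246.6855/181.3476) + (0.0393 + 0.5·0.4161²)·7.5572] / (0.4161·√7.5572)
   = [0.307699 + 0.951222] / 1.143874 = 1.100576
d₂ = d₁ − σ√T = 1.100576 − 1.143874 = -0.043298
N(d₁) = 0.864459,  N(d₂) = 0.482732,  e^(−rT) = 0.743046
E₀ = V₀·N(d₁) − D·e^(−rT)·N(d₂)
   = 246.6855·0.864459 − 181.3476·0.743046·0.482732 = 148.201687
B₀ = V₀ − E₀ = 246.6855 − 148.201687 = 98.483813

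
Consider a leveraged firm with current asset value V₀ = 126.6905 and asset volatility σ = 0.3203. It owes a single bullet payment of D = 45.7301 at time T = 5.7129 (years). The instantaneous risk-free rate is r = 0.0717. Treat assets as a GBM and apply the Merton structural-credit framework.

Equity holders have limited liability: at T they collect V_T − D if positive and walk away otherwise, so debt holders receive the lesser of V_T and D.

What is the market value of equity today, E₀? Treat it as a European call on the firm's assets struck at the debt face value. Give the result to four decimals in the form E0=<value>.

E0=96.8715

d₁ = [ln(V₀/D) + (r + σ²/2)T] / (σ√T)
   = [ln(126.6905/45.7301) + (0.0717 + 0.5·0.3203²)·5.7129] / (0.3203·√5.7129)
   = [1.018990 + 0.702664] / 0.765571 = 2.248851
d₂ = d₁ − σ√T = 2.248851 − 0.765571 = 1.483281
N(d₁) = 0.987739,  N(d₂) = 0.931000,  e^(−rT) = 0.663906
E₀ = V₀·N(d₁) − D·e^(−rT)·N(d₂)
   = 126.6905·0.987739 − 45.7301·0.663906·0.931000 = 96.871540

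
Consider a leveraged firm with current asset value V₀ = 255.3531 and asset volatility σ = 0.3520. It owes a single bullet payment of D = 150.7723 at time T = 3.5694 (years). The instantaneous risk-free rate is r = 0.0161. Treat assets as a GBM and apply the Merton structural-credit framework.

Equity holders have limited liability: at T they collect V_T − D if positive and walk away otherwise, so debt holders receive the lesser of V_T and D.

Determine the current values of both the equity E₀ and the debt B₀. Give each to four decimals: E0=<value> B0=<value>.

E0=125.8035 B0=129.5496

d₁ = [ln(V₀/D) + (r + σ²/2)T] / (σ√T)
   = [ln(255.3531/150.7723) + (0.0161 + 0.5·0.3520²)·3.5694] / (0.3520·√3.5694)
   = [0.526877 + 0.278599] / 0.665029 = 1.211189
d₂ = d₁ − σ√T = 1.211189 − 0.665029 = 0.546161
N(d₁) = 0.887089,  N(d₂) = 0.707522,  e^(−rT) = 0.944153
E₀ = V₀·N(d₁) − D·e^(−rT)·N(d₂)
   = 255.3531·0.887089 − 150.7723·0.944153·0.707522 = 125.803548
B₀ = V₀ − E₀ = 255.3531 − 125.803548 = 129.549552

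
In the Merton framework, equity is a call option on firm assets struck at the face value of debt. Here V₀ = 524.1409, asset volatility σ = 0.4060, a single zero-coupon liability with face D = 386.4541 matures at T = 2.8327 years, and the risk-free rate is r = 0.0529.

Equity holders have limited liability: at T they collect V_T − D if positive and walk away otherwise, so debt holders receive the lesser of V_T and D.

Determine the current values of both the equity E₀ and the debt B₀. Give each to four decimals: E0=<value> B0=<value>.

E0=233.3117 B0=290.8292

d₁ = [ln(V₀/D) + (r + σ²/2)T] / (σ√T)
   = [ln(524.1409/386.4541) + (0.0529 + 0.5·0.4060²)·2.8327] / (0.4060·√2.8327)
   = [0.304747 + 0.383315] / 0.683323 = 1.006936
d₂ = d₁ − σ√T = 1.006936 − 0.683323 = 0.323612
N(d₁) = 0.843017,  N(d₂) = 0.626884,  e^(−rT) = 0.860837
E₀ = V₀·N(d₁) − D·e^(−rT)·N(d₂)
   = 524.1409·0.843017 − 386.4541·0.860837·0.626884 = 233.311652
B₀ = V₀ − E₀ = 524.1409 − 233.311652 = 290.829248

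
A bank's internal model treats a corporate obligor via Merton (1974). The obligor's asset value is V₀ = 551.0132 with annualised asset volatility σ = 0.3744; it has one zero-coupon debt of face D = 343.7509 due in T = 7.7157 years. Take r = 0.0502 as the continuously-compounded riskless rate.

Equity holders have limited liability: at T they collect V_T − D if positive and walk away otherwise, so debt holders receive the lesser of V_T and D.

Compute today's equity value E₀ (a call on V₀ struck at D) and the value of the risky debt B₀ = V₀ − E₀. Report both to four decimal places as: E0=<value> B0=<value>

E0=357.1573 B0=193.8559

d₁ = [ln(V₀/D) + (r + σ²/2)T] / (σ√T)
   = [ln(551.0132/343.7509) + (0.0502 + 0.5·0.3744²)·7.7157] / (0.3744·√7.7157)
   = [0.471841 + 0.928104] / 1.039976 = 1.346132
d₂ = d₁ − σ√T = 1.346132 − 1.039976 = 0.306155
N(d₁) = 0.910870,  N(d₂) = 0.620257,  e^(−rT) = 0.678868
E₀ = V₀·N(d₁) − D·e^(−rT)·N(d₂)
   = 551.0132·0.910870 − 343.7509·0.678868·0.620257 = 357.157275
B₀ = V₀ − E₀ = 551.0132 − 357.157275 = 193.855925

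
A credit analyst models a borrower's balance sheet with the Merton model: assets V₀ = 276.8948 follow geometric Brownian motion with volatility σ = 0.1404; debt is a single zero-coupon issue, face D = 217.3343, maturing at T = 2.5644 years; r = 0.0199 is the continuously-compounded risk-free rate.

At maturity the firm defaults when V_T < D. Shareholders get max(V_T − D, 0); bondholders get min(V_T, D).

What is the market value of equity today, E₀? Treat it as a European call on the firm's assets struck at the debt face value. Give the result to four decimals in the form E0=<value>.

E0=72.7885

d₁ = [ln(V₀/D) + (r + σ²/2)T] / (σ√T)
   = [ln(276.8948/217.3343) + (0.0199 + 0.5·0.1404²)·2.5644] / (0.1404·√2.5644)
   = [0.242201 + 0.076306] / 0.224833 = 1.416640
d₂ = d₁ − σ√T = 1.416640 − 0.224833 = 1.191807
N(d₁) = 0.921706,  N(d₂) = 0.883332,  e^(−rT) = 0.950249
E₀ = V₀·N(d₁) − D·e^(−rT)·N(d₂)
   = 276.8948·0.921706 − 217.3343·0.950249·0.883332 = 72.788499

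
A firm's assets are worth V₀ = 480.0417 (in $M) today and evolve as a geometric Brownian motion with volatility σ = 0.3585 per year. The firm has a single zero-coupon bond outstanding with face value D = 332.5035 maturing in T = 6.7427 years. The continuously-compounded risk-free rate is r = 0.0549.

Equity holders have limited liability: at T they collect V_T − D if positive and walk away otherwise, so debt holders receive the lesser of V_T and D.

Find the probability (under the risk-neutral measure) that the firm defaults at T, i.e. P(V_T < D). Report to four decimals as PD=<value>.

PD=0.3720

d₁ = [ln(V₀/D) + (r + σ²/2)T] / (σ√T)
   = [ln(480.0417/332.5035) + (0.0549 + 0.5·0.3585²)·6.7427] / (0.3585·√6.7427)
   = [0.367223 + 0.803468] / 0.930907 = 1.257581
d₂ = d₁ − σ√T = 1.257581 − 0.930907 = 0.326674
risk-neutral PD = N(−d₂) = N(-0.326674) = 0.371957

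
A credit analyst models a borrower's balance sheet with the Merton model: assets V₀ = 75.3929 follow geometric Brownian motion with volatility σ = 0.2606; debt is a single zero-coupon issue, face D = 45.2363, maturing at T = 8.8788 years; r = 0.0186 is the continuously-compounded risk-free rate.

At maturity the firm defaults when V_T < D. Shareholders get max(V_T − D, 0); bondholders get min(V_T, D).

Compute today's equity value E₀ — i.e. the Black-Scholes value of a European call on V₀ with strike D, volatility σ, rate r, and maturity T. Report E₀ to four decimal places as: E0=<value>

E0=41.2709

d₁ = [ln(V₀/D) + (r + σ²/2)T] / (σ√T)
   = [ln(75.3929/45.2363) + (0.0186 + 0.5·0.2606²)·8.8788] / (0.2606·√8.8788)
   = [0.510813 + 0.466636] / 0.776518 = 1.258759
d₂ = d₁ − σ√T = 1.258759 − 0.776518 = 0.482241
N(d₁) = 0.895941,  N(d₂) = 0.685183,  e^(−rT) = 0.847770
E₀ = V₀·N(d₁) − D·e^(−rT)·N(d₂)
   = 75.3929·0.895941 − 45.2363·0.847770·0.685183 = 41.270869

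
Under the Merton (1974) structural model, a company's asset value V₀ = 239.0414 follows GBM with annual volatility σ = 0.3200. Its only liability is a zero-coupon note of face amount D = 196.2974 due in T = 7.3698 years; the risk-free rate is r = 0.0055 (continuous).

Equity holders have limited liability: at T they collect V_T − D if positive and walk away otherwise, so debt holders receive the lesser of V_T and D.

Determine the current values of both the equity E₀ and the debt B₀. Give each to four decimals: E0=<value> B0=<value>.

E0=99.5817 B0=139.4597

d₁ = [ln(V₀/D) + (r + σ²/2)T] / (σ√T)
   = [ln(239.0414/196.2974) + (0.0055 + 0.5·0.3200²)·7.3698] / (0.3200·√7.3698)
   = [0.197006 + 0.417868] / 0.868716 = 0.707796
d₂ = d₁ − σ√T = 0.707796 − 0.868716 = -0.160920
N(d₁) = 0.760464,  N(d₂) = 0.436078,  e^(−rT) = 0.960277
E₀ = V₀·N(d₁) − D·e^(−rT)·N(d₂)
   = 239.0414·0.760464 − 196.2974·0.960277·0.436078 = 99.581731
B₀ = V₀ − E₀ = 239.0414 − 99.581731 = 139.459669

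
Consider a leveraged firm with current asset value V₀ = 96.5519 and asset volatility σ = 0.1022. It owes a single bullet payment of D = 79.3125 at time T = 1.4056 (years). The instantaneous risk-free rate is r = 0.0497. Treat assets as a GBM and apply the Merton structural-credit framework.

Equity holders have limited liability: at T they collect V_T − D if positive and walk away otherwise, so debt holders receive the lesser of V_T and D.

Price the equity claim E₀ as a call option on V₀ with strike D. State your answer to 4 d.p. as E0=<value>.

E0=22.6409

d₁ = [ln(V₀/D) + (r + σ²/2)T] / (σ√T)
   = [ln(96.5519/79.3125) + (0.0497 + 0.5·0.1022²)·1.4056] / (0.1022·√1.4056)
   = [0.196685 + 0.077199] / 0.121166 = 2.260397
d₂ = d₁ − σ√T = 2.260397 − 0.121166 = 2.139231
N(d₁) = 0.988102,  N(d₂) = 0.983792,  e^(−rT) = 0.932526
E₀ = V₀·N(d₁) − D·e^(−rT)·N(d₂)
   = 96.5519·0.988102 − 79.3125·0.932526·0.983792 = 22.640928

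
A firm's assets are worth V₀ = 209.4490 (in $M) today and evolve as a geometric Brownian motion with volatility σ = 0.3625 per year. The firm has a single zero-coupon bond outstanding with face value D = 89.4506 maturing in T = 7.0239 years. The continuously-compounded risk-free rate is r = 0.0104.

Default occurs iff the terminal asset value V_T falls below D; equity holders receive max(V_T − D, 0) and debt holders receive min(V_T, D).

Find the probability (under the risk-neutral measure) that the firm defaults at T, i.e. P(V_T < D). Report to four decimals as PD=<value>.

PD=0.3152

d₁ = [ln(V₀/D) + (r + σ²/2)T] / (σ√T)
   = [ln(209.4490/89.4506) + (0.0104 + 0.5·0.3625²)·7.0239] / (0.3625·√7.0239)
   = [0.850794 + 0.534541] / 0.960721 = 1.441974
d₂ = d₁ − σ√T = 1.441974 − 0.960721 = 0.481253
risk-neutral PD = N(−d₂) = N(-0.481253) = 0.315168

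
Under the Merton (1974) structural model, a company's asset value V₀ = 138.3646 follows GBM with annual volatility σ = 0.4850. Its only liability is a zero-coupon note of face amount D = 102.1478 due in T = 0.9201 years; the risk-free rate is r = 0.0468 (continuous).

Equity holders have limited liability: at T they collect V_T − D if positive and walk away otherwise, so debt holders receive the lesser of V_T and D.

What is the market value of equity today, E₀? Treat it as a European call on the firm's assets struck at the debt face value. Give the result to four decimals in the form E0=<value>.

E0=47.5744

d₁ = [ln(V₀/D) + (r + σ²/2)T] / (σ√T)
   = [ln(138.3646/102.1478) + (0.0468 + 0.5·0.4850²)·0.9201] / (0.4850·√0.9201)
   = [0.303471 + 0.151276] / 0.465221 = 0.977487
d₂ = d₁ − σ√T = 0.977487 − 0.465221 = 0.512266
N(d₁) = 0.835836,  N(d₂) = 0.695768,  e^(−rT) = 0.957853
E₀ = V₀·N(d₁) − D·e^(−rT)·N(d₂)
   = 138.3646·0.835836 − 102.1478·0.957853·0.695768 = 47.574393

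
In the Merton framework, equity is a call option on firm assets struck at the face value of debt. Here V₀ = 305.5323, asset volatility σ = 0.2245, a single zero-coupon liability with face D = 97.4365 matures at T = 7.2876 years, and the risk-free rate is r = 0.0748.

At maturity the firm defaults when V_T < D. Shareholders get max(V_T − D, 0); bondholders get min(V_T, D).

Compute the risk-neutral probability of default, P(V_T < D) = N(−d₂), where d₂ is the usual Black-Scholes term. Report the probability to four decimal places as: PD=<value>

PD=0.0065

d₁ = [ln(V₀/D) + (r + σ²/2)T] / (σ√T)
   = [ln(305.5323/97.4365) + (0.0748 + 0.5·0.2245²)·7.2876] / (0.2245·√7.2876)
   = [1.142855 + 0.728761] / 0.606050 = 3.088219
d₂ = d₁ − σ√T = 3.088219 − 0.606050 = 2.482168
risk-neutral PD = N(−d₂) = N(-2.482168) = 0.006529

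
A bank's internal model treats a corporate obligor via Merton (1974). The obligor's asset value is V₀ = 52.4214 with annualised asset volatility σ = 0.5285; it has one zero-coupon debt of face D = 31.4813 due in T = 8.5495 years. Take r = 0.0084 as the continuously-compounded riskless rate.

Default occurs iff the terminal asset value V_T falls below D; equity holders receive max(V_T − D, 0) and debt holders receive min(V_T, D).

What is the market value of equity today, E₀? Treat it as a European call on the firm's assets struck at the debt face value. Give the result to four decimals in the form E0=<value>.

d₁ = [ln(V₀/D) + (r + σ²/2)T] / (σ√T)
   = [ln(52.4214/31.4813) + (0.0084 + 0.5·0.5285²)·8.5495] / (0.5285·√8.5495)
   = [0.509921 + 1.265806] / 1.545309 = 1.149108
d₂ = d₁ − σ√T = 1.149108 − 1.545309 = -0.396201
N(d₁) = 0.874744,  N(d₂) = 0.345978,  e^(−rT) = 0.930702
E₀ = V₀·N(d₁) − D·e^(−rT)·N(d₂)
   = 52.4214·0.874744 − 31.4813·0.930702·0.345978 = 35.718251

E0=35.7183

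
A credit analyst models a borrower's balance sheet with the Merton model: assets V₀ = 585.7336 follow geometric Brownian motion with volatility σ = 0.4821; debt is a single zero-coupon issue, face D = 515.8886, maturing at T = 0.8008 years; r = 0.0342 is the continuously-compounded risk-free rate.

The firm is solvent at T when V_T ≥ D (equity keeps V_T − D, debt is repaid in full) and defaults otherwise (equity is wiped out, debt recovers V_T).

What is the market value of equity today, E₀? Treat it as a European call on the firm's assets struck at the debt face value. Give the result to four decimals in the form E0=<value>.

E0=140.5493

d₁ = [ln(V₀/D) + (r + σ²/2)T] / (σ√T)
   = [ln(585.7336/515.8886) + (0.0342 + 0.5·0.4821²)·0.8008] / (0.4821·√0.8008)
   = [0.126974 + 0.120448] / 0.431419 = 0.573509
d₂ = d₁ − σ√T = 0.573509 − 0.431419 = 0.142090
N(d₁) = 0.716850,  N(d₂) = 0.556496,  e^(−rT) = 0.972984
E₀ = V₀·N(d₁) − D·e^(−rT)·N(d₂)
   = 585.7336·0.716850 − 515.8886·0.972984·0.556496 = 140.549310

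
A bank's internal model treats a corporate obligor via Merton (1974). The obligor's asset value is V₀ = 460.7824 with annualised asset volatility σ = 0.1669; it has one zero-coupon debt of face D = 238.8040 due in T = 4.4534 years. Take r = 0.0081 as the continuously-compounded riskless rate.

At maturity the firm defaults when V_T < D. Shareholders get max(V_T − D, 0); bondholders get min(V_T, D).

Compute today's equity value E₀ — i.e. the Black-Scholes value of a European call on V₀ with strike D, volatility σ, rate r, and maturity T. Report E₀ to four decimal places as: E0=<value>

E0=231.4858

d₁ = [ln(V₀/D) + (r + σ²/2)T] / (σ√T)
   = [ln(460.7824/238.8040) + (0.0081 + 0.5·0.1669²)·4.4534] / (0.1669·√4.4534)
   = [0.657283 + 0.098099] / 0.352210 = 2.144688
d₂ = d₁ − σ√T = 2.144688 − 0.352210 = 1.792477
N(d₁) = 0.984011,  N(d₂) = 0.963472,  e^(−rT) = 0.964570
E₀ = V₀·N(d₁) − D·e^(−rT)·N(d₂)
   = 460.7824·0.984011 − 238.8040·0.964570·0.963472 = 231.485781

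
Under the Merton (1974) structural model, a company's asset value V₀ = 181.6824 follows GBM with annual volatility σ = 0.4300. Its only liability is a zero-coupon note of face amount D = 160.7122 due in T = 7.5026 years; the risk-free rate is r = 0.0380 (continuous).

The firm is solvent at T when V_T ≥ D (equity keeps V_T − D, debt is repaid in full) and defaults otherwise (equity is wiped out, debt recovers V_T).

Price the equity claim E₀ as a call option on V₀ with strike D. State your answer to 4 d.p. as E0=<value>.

d₁ = [ln(V₀/D) + (r + σ²/2)T] / (σ√T)
   = [ln(181.6824/160.7122) + (0.0380 + 0.5·0.4300²)·7.5026] / (0.4300·√7.5026)
   = [0.122645 + 0.978714] / 1.177808 = 0.935093
d₂ = d₁ − σ√T = 0.935093 − 1.177808 = -0.242715
N(d₁) = 0.825130,  N(d₂) = 0.404113,  e^(−rT) = 0.751940
E₀ = V₀·N(d₁) − D·e^(−rT)·N(d₂)
   = 181.6824·0.825130 − 160.7122·0.751940·0.404113 = 101.076125

E0=101.0761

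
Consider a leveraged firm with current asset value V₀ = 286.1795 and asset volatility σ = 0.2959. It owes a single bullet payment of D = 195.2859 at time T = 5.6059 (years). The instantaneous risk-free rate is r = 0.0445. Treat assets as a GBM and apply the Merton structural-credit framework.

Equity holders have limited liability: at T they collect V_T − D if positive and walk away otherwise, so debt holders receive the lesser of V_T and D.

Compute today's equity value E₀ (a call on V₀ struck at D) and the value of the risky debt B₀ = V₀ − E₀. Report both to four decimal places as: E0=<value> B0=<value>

d₁ = [ln(V₀/D) + (r + σ²/2)T] / (σ√T)
   = [ln(286.1795/195.2859) + (0.0445 + 0.5·0.2959²)·5.6059] / (0.2959·√5.6059)
   = [0.382155 + 0.494880] / 0.700596 = 1.251841
d₂ = d₁ − σ√T = 1.251841 − 0.700596 = 0.551245
N(d₁) = 0.894686,  N(d₂) = 0.709267,  e^(−rT) = 0.779219
E₀ = V₀·N(d₁) − D·e^(−rT)·N(d₂)
   = 286.1795·0.894686 − 195.2859·0.779219·0.709267 = 148.111232
B₀ = V₀ − E₀ = 286.1795 − 148.111232 = 138.068268

E0=148.1112 B0=138.0683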